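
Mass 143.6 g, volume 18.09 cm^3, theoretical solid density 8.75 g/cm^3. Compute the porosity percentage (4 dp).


rho_part = 143.6 / 18.09 = 7.93808734 g/cm^3
Porosity = (1 - 7.93808734/8.75)*100 = 9.279 %


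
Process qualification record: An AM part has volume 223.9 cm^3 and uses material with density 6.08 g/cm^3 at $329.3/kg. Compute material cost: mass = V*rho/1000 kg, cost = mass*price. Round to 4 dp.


Mass = 223.9*6.08/1000 = 1.361312 kg
Cost = 1.361312 * 329.3 = 448.28 $


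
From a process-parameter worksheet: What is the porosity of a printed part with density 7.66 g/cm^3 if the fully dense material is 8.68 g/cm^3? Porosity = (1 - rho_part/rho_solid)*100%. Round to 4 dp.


Porosity = (1-7.66/8.68)*100 = 11.7512 %


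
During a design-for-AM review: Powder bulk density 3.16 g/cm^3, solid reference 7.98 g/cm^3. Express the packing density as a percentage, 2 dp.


Packing = (3.16/7.98)*100 = 39.6 %


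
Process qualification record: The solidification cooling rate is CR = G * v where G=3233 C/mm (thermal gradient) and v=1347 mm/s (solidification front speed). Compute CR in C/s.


CR = 3233 * 1347 = 4354851 C/s


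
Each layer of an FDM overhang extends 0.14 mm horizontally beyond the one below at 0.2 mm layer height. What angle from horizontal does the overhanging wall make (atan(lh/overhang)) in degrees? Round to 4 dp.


angle = atan(0.2/0.14) = 55.008 degrees


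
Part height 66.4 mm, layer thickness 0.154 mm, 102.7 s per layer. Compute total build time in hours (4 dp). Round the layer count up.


Layers = ceil(66.4/0.154) = 432
t = 432 * 102.7 / 3600 = 12.324 hrs


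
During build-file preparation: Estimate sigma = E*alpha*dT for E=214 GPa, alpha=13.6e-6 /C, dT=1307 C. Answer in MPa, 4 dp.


sigma = 214*1000 * 13.6e-6 * 1307 = 3803.8928 MPa


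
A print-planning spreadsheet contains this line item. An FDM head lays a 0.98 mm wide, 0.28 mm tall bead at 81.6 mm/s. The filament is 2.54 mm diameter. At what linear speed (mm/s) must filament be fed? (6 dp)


Q = 0.98 * 0.28 * 81.6 = 22.39104 mm^3/s
A_fil = pi*(2.54/2)^2 = 5.06707479 mm^2
v_feed = 22.39104 / 5.06707479 = 4.418928 mm/s


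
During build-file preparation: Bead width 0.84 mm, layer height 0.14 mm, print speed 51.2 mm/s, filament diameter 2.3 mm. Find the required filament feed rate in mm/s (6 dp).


Q = 0.84 * 0.14 * 51.2 = 6.02112 mm^3/s
A_fil = pi*(2.3/2)^2 = 4.15475628 mm^2
v_feed = 6.02112 / 4.15475628 = 1.449211 mm/s


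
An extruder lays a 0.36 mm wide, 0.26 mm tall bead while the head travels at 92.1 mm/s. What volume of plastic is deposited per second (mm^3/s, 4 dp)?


Rate = 0.36 * 0.26 * 92.1 = 8.6206 mm^3/s


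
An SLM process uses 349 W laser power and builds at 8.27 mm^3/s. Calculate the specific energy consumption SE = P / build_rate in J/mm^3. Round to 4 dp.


SE = 349 / 8.27 = 42.2007 J/mm^3


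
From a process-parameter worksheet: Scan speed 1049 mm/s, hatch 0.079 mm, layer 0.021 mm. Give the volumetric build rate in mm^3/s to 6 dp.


Rate = 1049 * 0.079 * 0.021 = 1.740291 mm^3/s


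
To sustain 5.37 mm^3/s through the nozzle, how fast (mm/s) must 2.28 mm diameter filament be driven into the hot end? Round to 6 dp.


A = pi*(2.28/2)^2 = 4.082814
v = 5.37 / 4.082814 = 1.315269 mm/s


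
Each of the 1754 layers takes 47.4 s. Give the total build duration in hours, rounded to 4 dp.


t = 1754 * 47.4 / 3600 = 23.0943 hrs


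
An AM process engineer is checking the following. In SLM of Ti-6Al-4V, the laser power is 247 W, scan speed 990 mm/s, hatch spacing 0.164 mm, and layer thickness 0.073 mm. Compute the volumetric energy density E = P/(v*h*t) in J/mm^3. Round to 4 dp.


E = 247 / (990*0.164*0.073) = 20.8399 J/mm^3


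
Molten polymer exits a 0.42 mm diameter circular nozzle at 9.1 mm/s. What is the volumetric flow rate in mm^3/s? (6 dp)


A = pi*(0.42/2)^2 = 0.13854424 mm^2
Q = 0.13854424 * 9.1 = 1.260753 mm^3/s


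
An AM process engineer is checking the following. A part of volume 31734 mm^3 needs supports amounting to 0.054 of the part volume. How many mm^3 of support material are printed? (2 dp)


V_support = 31734 * 0.054 = 1713.64 mm^3


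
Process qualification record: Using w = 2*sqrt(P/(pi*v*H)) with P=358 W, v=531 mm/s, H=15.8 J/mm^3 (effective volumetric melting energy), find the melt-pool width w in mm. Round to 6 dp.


w = 2*sqrt(358/(pi*531*15.8)) = 0.233088 mm


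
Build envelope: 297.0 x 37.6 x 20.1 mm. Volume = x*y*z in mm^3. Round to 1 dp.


V = 297.0 * 37.6 * 20.1 = 224460.7 mm^3


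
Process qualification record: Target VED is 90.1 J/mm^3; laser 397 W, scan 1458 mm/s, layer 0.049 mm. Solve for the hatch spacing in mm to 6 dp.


h = 397 / (90.1*1458*0.049) = 0.061675 mm


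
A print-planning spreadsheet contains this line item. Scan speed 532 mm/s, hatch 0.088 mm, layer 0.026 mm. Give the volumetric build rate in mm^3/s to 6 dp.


Rate = 532 * 0.088 * 0.026 = 1.217216 mm^3/s


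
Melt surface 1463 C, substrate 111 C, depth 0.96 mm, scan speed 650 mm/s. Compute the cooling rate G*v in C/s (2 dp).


G = (1463-111)/0.96 = 1408.33333333 C/mm
CR = 1408.33333333 * 650 = 915416.67 C/s


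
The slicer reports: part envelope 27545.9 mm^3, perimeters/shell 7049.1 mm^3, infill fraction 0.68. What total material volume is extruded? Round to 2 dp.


V_infill = (27545.9 - 7049.1) * 0.68 = 13937.82
V_total = 7049.1 + 13937.82 = 20986.92 mm^3


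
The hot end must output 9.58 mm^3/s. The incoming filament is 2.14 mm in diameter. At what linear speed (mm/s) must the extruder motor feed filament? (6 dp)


A = pi*(2.14/2)^2 = 3.596809
v = 9.58 / 3.596809 = 2.663472 mm/s


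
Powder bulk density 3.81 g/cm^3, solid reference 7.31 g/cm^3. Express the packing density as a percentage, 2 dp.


Packing = (3.81/7.31)*100 = 52.12 %


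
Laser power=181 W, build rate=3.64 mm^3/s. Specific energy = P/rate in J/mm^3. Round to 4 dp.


SE = 181 / 3.64 = 49.7253 J/mm^3


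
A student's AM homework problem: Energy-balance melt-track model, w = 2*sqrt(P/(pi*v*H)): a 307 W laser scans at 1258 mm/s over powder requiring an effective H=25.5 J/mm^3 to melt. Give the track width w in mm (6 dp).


w = 2*sqrt(307/(pi*1258*25.5)) = 0.110386 mm


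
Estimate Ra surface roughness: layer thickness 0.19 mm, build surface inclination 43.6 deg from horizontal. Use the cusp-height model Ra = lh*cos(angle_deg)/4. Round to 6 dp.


Ra = 0.19 * cos(43.6) / 4 = 0.034398 mm


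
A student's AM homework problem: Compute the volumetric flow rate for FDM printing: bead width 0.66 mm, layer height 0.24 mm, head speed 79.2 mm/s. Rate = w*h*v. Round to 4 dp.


Rate = 0.66 * 0.24 * 79.2 = 12.5453 mm^3/s


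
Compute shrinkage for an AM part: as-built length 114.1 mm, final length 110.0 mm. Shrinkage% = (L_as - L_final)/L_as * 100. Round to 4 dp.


Shrinkage = ((114.1-110.0)/114.1)*100 = 3.5933 %


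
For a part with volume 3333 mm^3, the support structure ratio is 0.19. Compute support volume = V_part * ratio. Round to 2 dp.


V_support = 3333 * 0.19 = 633.27 mm^3


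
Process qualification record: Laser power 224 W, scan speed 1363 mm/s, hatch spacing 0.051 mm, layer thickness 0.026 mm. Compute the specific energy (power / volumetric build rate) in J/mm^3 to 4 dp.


Build rate = 1363 * 0.051 * 0.026 = 1.807338 mm^3/s
SE = 224 / 1.807338 = 123.9392 J/mm^3


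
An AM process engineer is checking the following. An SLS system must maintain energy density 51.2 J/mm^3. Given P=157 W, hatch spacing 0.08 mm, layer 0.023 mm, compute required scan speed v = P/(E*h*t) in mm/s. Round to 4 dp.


v = 157 / (51.2*0.08*0.023) = 1666.5251 mm/s


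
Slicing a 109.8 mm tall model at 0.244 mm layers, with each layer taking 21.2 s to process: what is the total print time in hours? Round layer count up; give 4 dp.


Layers = ceil(109.8/0.244) = 450
t = 450 * 21.2 / 3600 = 2.65 hrs


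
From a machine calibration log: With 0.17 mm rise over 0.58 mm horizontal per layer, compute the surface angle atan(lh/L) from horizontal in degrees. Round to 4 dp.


angle = atan(0.17/0.58) = 16.336 degrees


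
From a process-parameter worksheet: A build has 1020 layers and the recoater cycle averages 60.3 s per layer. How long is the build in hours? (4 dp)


t = 1020 * 60.3 / 3600 = 17.085 hrs


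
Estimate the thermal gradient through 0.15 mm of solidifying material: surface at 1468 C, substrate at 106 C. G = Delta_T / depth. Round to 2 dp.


G = (1468-106)/0.15 = 9080.0 C/mm


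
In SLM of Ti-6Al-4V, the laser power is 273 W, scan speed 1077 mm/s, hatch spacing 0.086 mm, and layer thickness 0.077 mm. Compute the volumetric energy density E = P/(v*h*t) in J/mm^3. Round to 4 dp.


E = 273 / (1077*0.086*0.077) = 38.2788 J/mm^3


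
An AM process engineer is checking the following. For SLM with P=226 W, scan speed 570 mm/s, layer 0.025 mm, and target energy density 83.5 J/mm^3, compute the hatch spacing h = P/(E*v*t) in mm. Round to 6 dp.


h = 226 / (83.5*570*0.025) = 0.189936 mm


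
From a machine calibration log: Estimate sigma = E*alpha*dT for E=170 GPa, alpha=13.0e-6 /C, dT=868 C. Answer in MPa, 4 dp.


sigma = 170*1000 * 13.0e-6 * 868 = 1918.28 MPa


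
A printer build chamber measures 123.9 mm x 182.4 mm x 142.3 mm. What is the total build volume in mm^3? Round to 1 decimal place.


V = 123.9 * 182.4 * 142.3 = 3215888.9 mm^3


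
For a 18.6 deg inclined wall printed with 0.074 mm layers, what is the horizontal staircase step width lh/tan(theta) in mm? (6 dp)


step = 0.074 / tan(18.6) = 0.219887 mm


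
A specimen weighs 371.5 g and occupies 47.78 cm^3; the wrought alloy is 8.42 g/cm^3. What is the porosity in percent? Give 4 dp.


rho_part = 371.5 / 47.78 = 7.77521976 g/cm^3
Porosity = (1 - 7.77521976/8.42)*100 = 7.6577 %


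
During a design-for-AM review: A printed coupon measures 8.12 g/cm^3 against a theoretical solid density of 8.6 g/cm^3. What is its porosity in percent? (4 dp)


Porosity = (1-8.12/8.6)*100 = 5.5814 %


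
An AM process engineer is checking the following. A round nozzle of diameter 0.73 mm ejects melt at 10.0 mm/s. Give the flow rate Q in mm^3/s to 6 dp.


A = pi*(0.73/2)^2 = 0.41853868 mm^2
Q = 0.41853868 * 10.0 = 4.185387 mm^3/s


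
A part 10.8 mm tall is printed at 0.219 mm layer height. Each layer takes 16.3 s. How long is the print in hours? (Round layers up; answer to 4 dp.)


Layers = ceil(10.8/0.219) = 50
t = 50 * 16.3 / 3600 = 0.2264 hrs


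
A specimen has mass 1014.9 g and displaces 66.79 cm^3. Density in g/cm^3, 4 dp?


rho = 1014.9 / 66.79 = 15.1954 g/cm^3


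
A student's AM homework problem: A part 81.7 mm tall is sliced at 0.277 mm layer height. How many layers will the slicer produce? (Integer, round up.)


Layers = ceil(81.7/0.277) = 295


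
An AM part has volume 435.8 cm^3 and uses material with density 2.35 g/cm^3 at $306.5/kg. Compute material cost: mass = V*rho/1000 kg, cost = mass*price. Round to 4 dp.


Mass = 435.8*2.35/1000 = 1.02413 kg
Cost = 1.02413 * 306.5 = 313.8958 $


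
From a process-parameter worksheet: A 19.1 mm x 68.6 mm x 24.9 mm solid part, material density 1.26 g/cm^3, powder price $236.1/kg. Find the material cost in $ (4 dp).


V = 19.1 * 68.6 * 24.9 = 32625.474 mm^3 = 32.625474 cm^3
Mass = 32.625474 * 1.26 / 1000 = 0.0411081 kg
Cost = 0.0411081 * 236.1 = 9.7056 $


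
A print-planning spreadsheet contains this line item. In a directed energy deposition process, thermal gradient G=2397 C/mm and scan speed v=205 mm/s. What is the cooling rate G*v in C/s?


CR = 2397 * 205 = 491385 C/s


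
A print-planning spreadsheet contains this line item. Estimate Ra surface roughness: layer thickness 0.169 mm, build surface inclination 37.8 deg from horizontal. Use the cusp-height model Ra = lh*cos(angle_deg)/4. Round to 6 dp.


Ra = 0.169 * cos(37.8) / 4 = 0.033384 mm


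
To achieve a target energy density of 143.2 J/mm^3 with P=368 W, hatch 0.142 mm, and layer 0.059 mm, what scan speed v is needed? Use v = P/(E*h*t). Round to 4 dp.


v = 368 / (143.2*0.142*0.059) = 306.7358 mm/s


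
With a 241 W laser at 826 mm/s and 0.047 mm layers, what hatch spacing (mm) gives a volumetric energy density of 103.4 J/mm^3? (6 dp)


h = 241 / (103.4*826*0.047) = 0.060037 mm


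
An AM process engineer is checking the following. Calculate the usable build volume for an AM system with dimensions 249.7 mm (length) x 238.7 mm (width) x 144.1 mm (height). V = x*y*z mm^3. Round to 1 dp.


V = 249.7 * 238.7 * 144.1 = 8588848.5 mm^3


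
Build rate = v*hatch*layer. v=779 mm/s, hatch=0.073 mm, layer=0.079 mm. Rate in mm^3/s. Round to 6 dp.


Rate = 779 * 0.073 * 0.079 = 4.492493 mm^3/s


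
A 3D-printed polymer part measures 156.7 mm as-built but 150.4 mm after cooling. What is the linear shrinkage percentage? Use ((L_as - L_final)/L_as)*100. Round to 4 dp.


Shrinkage = ((156.7-150.4)/156.7)*100 = 4.0204 %


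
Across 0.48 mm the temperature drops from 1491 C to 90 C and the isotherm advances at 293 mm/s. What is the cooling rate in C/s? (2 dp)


G = (1491-90)/0.48 = 2918.75 C/mm
CR = 2918.75 * 293 = 855193.75 C/s


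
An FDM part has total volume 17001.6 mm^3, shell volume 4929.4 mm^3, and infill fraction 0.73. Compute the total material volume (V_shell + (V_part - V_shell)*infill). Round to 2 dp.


V_infill = (17001.6 - 4929.4) * 0.73 = 8812.71
V_total = 4929.4 + 8812.71 = 13742.11 mm^3


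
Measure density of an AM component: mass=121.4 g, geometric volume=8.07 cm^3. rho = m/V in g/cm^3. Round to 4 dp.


rho = 121.4 / 8.07 = 15.0434 g/cm^3


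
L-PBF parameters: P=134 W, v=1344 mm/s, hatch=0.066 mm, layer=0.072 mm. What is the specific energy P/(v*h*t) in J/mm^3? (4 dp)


Build rate = 1344 * 0.066 * 0.072 = 6.386688 mm^3/s
SE = 134 / 6.386688 = 20.9811 J/mm^3


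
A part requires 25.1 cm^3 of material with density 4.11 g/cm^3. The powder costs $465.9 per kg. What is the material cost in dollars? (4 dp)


Mass = 25.1*4.11/1000 = 0.103161 kg
Cost = 0.103161 * 465.9 = 48.0627 $


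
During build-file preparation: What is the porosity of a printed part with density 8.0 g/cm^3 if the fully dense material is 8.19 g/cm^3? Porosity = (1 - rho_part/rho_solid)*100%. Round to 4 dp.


Porosity = (1-8.0/8.19)*100 = 2.3199 %


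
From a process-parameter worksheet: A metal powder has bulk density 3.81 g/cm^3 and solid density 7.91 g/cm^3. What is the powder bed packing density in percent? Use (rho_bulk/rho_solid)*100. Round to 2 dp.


Packing = (3.81/7.91)*100 = 48.17 %


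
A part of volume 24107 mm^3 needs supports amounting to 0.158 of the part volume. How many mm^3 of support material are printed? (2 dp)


V_support = 24107 * 0.158 = 3808.91 mm^3


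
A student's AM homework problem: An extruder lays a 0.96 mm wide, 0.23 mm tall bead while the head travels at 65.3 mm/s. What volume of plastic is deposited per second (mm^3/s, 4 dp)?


Rate = 0.96 * 0.23 * 65.3 = 14.4182 mm^3/s


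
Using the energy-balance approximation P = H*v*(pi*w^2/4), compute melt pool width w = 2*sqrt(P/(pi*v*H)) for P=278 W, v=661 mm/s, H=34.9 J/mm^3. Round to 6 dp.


w = 2*sqrt(278/(pi*661*34.9)) = 0.123869 mm


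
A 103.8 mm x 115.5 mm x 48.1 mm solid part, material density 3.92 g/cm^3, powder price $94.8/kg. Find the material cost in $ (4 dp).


V = 103.8 * 115.5 * 48.1 = 576666.09 mm^3 = 576.66609 cm^3
Mass = 576.66609 * 3.92 / 1000 = 2.26053107 kg
Cost = 2.26053107 * 94.8 = 214.2983 $


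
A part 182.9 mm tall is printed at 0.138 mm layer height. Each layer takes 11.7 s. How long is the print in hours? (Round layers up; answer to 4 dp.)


Layers = ceil(182.9/0.138) = 1326
t = 1326 * 11.7 / 3600 = 4.3095 hrs


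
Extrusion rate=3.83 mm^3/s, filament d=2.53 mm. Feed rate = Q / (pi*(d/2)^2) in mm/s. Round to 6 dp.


A = pi*(2.53/2)^2 = 5.027255
v = 3.83 / 5.027255 = 0.761847 mm/s


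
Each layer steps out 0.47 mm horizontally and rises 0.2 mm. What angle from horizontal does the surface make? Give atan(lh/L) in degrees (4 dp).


angle = atan(0.2/0.47) = 23.0513 degrees


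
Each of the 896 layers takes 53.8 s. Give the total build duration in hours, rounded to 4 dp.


t = 896 * 53.8 / 3600 = 13.3902 hrs


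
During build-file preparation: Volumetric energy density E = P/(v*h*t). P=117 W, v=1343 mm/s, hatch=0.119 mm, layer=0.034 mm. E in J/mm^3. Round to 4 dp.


E = 117 / (1343*0.119*0.034) = 21.532 J/mm^3


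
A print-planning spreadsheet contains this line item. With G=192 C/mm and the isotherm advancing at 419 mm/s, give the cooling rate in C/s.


CR = 192 * 419 = 80448 C/s


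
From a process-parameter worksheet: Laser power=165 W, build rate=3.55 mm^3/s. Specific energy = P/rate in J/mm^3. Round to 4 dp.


SE = 165 / 3.55 = 46.4789 J/mm^3


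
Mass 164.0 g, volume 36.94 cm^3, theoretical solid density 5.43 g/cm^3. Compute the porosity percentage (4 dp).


rho_part = 164.0 / 36.94 = 4.43963184 g/cm^3
Porosity = (1 - 4.43963184/5.43)*100 = 18.2388 %


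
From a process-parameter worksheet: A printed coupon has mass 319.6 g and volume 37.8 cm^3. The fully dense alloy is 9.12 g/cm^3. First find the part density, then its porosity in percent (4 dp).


rho_part = 319.6 / 37.8 = 8.45502646 g/cm^3
Porosity = (1 - 8.45502646/9.12)*100 = 7.2914 %


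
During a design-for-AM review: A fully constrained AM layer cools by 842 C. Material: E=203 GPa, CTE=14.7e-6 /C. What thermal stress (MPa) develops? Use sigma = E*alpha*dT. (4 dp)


sigma = 203*1000 * 14.7e-6 * 842 = 2512.6122 MPa


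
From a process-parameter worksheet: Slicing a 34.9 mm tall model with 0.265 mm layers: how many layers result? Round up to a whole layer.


Layers = ceil(34.9/0.265) = 132


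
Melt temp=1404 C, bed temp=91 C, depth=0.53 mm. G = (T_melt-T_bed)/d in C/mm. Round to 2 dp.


G = (1404-91)/0.53 = 2477.36 C/mm


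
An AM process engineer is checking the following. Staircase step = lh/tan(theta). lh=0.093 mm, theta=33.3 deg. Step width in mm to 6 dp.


step = 0.093 / tan(33.3) = 0.141579 mm


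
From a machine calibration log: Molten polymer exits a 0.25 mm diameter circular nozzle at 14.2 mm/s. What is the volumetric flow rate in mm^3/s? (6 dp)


A = pi*(0.25/2)^2 = 0.04908739 mm^2
Q = 0.04908739 * 14.2 = 0.697041 mm^3/s


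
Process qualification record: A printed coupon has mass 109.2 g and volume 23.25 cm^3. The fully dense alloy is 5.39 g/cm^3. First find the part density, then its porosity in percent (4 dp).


rho_part = 109.2 / 23.25 = 4.69677419 g/cm^3
Porosity = (1 - 4.69677419/5.39)*100 = 12.8613 %


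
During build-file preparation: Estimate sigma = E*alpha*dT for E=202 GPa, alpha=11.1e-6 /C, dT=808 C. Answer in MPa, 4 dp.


sigma = 202*1000 * 11.1e-6 * 808 = 1811.6976 MPa


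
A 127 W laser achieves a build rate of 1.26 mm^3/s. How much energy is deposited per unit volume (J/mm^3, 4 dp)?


SE = 127 / 1.26 = 100.7937 J/mm^3


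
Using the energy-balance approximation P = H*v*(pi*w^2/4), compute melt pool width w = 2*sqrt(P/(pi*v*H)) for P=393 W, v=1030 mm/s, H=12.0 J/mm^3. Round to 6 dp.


w = 2*sqrt(393/(pi*1030*12.0)) = 0.201207 mm


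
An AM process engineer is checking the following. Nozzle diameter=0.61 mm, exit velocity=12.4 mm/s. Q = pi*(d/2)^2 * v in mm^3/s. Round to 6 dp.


A = pi*(0.61/2)^2 = 0.29224666 mm^2
Q = 0.29224666 * 12.4 = 3.623859 mm^3/s


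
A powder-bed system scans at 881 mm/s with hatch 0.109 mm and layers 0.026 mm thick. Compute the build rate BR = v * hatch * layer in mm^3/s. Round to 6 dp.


Rate = 881 * 0.109 * 0.026 = 2.496754 mm^3/s


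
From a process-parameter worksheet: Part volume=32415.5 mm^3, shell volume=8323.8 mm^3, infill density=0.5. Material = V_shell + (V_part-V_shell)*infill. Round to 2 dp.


V_infill = (32415.5 - 8323.8) * 0.5 = 12045.85
V_total = 8323.8 + 12045.85 = 20369.65 mm^3


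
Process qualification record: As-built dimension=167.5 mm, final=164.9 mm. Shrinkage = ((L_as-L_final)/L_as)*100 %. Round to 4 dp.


Shrinkage = ((167.5-164.9)/167.5)*100 = 1.5522 %


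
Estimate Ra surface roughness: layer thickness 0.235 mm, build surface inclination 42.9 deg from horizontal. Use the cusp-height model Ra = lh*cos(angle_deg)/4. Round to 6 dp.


Ra = 0.235 * cos(42.9) / 4 = 0.043037 mm


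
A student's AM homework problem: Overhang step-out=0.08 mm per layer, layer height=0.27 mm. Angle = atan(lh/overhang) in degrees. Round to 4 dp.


angle = atan(0.27/0.08) = 73.4956 degrees


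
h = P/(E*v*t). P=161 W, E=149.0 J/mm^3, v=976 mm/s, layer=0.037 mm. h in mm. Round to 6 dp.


h = 161 / (149.0*976*0.037) = 0.029922 mm


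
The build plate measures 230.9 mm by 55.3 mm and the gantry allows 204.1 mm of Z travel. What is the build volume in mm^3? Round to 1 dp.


V = 230.9 * 55.3 * 204.1 = 2606106.0 mm^3


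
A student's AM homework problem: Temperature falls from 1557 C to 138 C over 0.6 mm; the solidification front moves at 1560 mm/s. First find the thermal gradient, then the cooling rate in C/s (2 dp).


G = (1557-138)/0.6 = 2365.0 C/mm
CR = 2365.0 * 1560 = 3689400.0 C/s


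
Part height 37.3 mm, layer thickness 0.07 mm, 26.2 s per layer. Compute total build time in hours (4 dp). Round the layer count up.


Layers = ceil(37.3/0.07) = 533
t = 533 * 26.2 / 3600 = 3.8791 hrs


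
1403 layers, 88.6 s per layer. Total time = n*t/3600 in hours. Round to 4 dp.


t = 1403 * 88.6 / 3600 = 34.5294 hrs


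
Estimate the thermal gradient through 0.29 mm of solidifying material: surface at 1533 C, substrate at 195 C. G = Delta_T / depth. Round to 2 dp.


G = (1533-195)/0.29 = 4613.79 C/mm


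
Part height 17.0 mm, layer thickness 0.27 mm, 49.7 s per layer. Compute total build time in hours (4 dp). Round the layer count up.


Layers = ceil(17.0/0.27) = 63
t = 63 * 49.7 / 3600 = 0.8698 hrs


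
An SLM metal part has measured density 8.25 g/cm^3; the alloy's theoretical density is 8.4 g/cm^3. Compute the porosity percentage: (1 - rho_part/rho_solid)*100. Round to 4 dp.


Porosity = (1-8.25/8.4)*100 = 1.7857 %


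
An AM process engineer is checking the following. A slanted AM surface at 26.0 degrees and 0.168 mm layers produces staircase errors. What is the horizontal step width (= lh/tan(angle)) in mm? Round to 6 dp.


step = 0.168 / tan(26.0) = 0.344451 mm


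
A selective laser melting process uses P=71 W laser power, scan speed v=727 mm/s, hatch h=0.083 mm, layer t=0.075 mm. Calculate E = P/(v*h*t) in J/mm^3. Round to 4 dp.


E = 71 / (727*0.083*0.075) = 15.6886 J/mm^3


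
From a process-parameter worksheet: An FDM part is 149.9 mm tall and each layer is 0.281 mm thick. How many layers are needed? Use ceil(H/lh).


Layers = ceil(149.9/0.281) = 534


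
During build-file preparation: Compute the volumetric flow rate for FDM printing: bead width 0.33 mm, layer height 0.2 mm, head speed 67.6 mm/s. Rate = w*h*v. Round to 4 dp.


Rate = 0.33 * 0.2 * 67.6 = 4.4616 mm^3/s


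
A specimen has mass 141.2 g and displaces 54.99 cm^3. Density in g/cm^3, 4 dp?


rho = 141.2 / 54.99 = 2.5677 g/cm^3


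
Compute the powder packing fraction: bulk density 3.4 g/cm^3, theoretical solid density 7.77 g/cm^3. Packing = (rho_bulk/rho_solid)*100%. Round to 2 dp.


Packing = (3.4/7.77)*100 = 43.76 %


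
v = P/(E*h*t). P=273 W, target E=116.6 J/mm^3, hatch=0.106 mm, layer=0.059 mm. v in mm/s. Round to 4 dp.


v = 273 / (116.6*0.106*0.059) = 374.3745 mm/s


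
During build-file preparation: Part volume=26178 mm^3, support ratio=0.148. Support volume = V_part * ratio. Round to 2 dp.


V_support = 26178 * 0.148 = 3874.34 mm^3


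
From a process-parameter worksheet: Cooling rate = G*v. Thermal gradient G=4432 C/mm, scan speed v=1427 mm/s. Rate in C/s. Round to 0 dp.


CR = 4432 * 1427 = 6324464 C/s


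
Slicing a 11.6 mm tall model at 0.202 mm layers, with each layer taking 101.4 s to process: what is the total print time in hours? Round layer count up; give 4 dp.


Layers = ceil(11.6/0.202) = 58
t = 58 * 101.4 / 3600 = 1.6337 hrs


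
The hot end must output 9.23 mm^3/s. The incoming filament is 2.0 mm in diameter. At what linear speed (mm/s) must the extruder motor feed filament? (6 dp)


A = pi*(2.0/2)^2 = 3.141593
v = 9.23 / 3.141593 = 2.938 mm/s


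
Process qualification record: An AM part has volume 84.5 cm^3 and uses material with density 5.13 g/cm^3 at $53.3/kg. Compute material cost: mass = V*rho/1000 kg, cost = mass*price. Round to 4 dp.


Mass = 84.5*5.13/1000 = 0.433485 kg
Cost = 0.433485 * 53.3 = 23.1048 $


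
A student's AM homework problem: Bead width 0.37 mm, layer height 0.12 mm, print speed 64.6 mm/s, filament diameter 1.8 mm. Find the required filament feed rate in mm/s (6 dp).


Q = 0.37 * 0.12 * 64.6 = 2.86824 mm^3/s
A_fil = pi*(1.8/2)^2 = 2.54469005 mm^2
v_feed = 2.86824 / 2.54469005 = 1.127147 mm/s


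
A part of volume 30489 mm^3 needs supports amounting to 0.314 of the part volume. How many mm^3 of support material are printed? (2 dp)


V_support = 30489 * 0.314 = 9573.55 mm^3


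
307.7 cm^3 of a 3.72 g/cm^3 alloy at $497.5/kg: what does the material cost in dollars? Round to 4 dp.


Mass = 307.7*3.72/1000 = 1.144644 kg
Cost = 1.144644 * 497.5 = 569.4604 $


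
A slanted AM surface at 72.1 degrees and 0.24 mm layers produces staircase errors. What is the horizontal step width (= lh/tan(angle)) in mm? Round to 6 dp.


step = 0.24 / tan(72.1) = 0.077518 mm


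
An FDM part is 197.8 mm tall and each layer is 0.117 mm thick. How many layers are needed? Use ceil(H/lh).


Layers = ceil(197.8/0.117) = 1691


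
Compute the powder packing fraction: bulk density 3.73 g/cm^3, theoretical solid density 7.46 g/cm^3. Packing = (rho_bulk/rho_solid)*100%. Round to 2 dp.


Packing = (3.73/7.46)*100 = 50.0 %


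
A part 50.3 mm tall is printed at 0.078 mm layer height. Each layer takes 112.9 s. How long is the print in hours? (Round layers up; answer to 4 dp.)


Layers = ceil(50.3/0.078) = 645
t = 645 * 112.9 / 3600 = 20.2279 hrs


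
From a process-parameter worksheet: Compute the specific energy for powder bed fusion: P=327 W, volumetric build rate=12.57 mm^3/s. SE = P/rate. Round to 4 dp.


SE = 327 / 12.57 = 26.0143 J/mm^3


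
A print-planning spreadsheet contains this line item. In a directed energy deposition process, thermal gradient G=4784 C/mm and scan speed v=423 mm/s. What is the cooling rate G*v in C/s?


CR = 4784 * 423 = 2023632 C/s


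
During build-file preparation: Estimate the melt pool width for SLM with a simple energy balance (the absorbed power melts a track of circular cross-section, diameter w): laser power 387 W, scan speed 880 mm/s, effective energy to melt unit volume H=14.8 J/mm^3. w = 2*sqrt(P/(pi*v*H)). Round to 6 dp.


w = 2*sqrt(387/(pi*880*14.8)) = 0.194508 mm


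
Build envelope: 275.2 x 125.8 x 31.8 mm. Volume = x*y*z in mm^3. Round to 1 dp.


V = 275.2 * 125.8 * 31.8 = 1100921.1 mm^3


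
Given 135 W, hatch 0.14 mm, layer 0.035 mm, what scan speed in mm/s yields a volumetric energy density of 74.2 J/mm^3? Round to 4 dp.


v = 135 / (74.2*0.14*0.035) = 371.3076 mm/s


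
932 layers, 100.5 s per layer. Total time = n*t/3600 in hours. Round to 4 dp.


t = 932 * 100.5 / 3600 = 26.0183 hrs


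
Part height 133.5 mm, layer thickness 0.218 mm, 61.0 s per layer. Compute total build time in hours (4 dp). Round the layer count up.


Layers = ceil(133.5/0.218) = 613
t = 613 * 61.0 / 3600 = 10.3869 hrs


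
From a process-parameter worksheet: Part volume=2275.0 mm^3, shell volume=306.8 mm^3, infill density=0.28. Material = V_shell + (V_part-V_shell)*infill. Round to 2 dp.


V_infill = (2275.0 - 306.8) * 0.28 = 551.1
V_total = 306.8 + 551.1 = 857.9 mm^3


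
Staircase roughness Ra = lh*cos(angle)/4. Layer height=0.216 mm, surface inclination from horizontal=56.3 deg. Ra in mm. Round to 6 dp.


Ra = 0.216 * cos(56.3) / 4 = 0.029962 mm


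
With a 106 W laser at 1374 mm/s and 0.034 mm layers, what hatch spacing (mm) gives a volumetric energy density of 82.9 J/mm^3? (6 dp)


h = 106 / (82.9*1374*0.034) = 0.027371 mm


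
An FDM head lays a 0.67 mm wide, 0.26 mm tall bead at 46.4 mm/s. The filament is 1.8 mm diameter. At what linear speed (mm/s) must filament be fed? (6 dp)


Q = 0.67 * 0.26 * 46.4 = 8.08288 mm^3/s
A_fil = pi*(1.8/2)^2 = 2.54469005 mm^2
v_feed = 8.08288 / 2.54469005 = 3.176371 mm/s


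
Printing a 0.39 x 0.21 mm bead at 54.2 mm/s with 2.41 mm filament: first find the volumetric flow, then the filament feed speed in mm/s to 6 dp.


Q = 0.39 * 0.21 * 54.2 = 4.43898 mm^3/s
A_fil = pi*(2.41/2)^2 = 4.56167107 mm^2
v_feed = 4.43898 / 4.56167107 = 0.973104 mm/s


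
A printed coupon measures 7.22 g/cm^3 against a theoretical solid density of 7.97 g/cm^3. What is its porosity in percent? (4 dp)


Porosity = (1-7.22/7.97)*100 = 9.4103 %


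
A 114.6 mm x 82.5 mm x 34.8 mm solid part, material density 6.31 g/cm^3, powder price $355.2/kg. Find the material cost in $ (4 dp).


V = 114.6 * 82.5 * 34.8 = 329016.6 mm^3 = 329.0166 cm^3
Mass = 329.0166 * 6.31 / 1000 = 2.07609475 kg
Cost = 2.07609475 * 355.2 = 737.4289 $


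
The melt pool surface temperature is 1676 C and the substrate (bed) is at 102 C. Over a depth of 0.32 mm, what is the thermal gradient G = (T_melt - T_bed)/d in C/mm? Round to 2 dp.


G = (1676-102)/0.32 = 4918.75 C/mm


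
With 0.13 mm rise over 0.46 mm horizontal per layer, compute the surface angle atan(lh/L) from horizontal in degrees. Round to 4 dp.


angle = atan(0.13/0.46) = 15.7808 degrees


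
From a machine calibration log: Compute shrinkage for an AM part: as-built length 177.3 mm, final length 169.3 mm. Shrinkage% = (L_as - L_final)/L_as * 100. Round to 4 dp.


Shrinkage = ((177.3-169.3)/177.3)*100 = 4.5121 %


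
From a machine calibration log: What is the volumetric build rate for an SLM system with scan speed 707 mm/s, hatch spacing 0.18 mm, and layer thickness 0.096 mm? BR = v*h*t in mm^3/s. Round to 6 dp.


Rate = 707 * 0.18 * 0.096 = 12.21696 mm^3/s


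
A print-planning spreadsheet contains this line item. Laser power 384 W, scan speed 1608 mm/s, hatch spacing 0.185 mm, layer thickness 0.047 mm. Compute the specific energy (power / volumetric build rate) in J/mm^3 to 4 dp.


Build rate = 1608 * 0.185 * 0.047 = 13.98156 mm^3/s
SE = 384 / 13.98156 = 27.4647 J/mm^3


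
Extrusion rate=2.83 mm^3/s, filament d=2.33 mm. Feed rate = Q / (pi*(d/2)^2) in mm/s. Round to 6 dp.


A = pi*(2.33/2)^2 = 4.263848
v = 2.83 / 4.263848 = 0.66372 mm/s


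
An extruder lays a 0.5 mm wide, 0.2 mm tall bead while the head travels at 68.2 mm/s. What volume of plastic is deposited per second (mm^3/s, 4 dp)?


Rate = 0.5 * 0.2 * 68.2 = 6.82 mm^3/s


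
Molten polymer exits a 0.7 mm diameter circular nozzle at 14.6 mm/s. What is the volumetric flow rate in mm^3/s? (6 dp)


A = pi*(0.7/2)^2 = 0.3848451 mm^2
Q = 0.3848451 * 14.6 = 5.618738 mm^3/s


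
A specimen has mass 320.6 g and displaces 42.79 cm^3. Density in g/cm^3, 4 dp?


rho = 320.6 / 42.79 = 7.4924 g/cm^3


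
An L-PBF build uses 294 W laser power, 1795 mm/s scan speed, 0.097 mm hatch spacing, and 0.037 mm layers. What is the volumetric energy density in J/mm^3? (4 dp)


E = 294 / (1795*0.097*0.037) = 45.6362 J/mm^3


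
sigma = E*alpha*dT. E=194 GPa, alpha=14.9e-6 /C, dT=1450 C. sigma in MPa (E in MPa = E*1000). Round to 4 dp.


sigma = 194*1000 * 14.9e-6 * 1450 = 4191.37 MPa


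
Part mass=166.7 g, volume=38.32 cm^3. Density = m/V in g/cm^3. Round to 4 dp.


rho = 166.7 / 38.32 = 4.3502 g/cm^3


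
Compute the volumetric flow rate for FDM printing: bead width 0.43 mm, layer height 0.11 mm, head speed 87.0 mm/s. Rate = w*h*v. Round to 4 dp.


Rate = 0.43 * 0.11 * 87.0 = 4.1151 mm^3/s


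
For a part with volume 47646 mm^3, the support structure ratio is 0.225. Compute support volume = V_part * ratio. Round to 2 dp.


V_support = 47646 * 0.225 = 10720.35 mm^3


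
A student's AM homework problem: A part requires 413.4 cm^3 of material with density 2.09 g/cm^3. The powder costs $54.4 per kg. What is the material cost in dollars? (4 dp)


Mass = 413.4*2.09/1000 = 0.864006 kg
Cost = 0.864006 * 54.4 = 47.0019 $


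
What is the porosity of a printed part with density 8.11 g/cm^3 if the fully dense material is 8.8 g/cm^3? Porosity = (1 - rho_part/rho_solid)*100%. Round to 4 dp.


Porosity = (1-8.11/8.8)*100 = 7.8409 %


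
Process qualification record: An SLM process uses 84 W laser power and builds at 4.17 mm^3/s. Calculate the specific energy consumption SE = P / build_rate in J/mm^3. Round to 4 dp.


SE = 84 / 4.17 = 20.1439 J/mm^3


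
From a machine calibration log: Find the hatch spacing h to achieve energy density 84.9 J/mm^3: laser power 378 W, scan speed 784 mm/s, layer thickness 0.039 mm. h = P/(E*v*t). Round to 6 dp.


h = 378 / (84.9*784*0.039) = 0.145614 mm


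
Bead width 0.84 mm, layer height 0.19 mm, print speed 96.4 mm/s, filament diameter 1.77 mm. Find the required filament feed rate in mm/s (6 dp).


Q = 0.84 * 0.19 * 96.4 = 15.38544 mm^3/s
A_fil = pi*(1.77/2)^2 = 2.46057391 mm^2
v_feed = 15.38544 / 2.46057391 = 6.252785 mm/s


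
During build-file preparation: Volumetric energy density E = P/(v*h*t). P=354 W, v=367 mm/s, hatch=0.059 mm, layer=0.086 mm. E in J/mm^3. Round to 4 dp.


E = 354 / (367*0.059*0.086) = 190.102 J/mm^3


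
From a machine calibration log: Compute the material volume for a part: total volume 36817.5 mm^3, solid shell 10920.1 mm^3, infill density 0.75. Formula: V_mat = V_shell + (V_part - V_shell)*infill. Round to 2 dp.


V_infill = (36817.5 - 10920.1) * 0.75 = 19423.05
V_total = 10920.1 + 19423.05 = 30343.15 mm^3


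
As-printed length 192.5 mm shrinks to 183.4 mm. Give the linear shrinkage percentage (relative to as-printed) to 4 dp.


Shrinkage = ((192.5-183.4)/192.5)*100 = 4.7273 %


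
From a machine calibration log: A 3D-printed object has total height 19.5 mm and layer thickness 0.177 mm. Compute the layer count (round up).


Layers = ceil(19.5/0.177) = 111


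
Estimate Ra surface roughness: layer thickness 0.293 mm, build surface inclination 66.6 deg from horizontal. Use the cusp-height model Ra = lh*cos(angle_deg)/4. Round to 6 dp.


Ra = 0.293 * cos(66.6) / 4 = 0.029091 mm


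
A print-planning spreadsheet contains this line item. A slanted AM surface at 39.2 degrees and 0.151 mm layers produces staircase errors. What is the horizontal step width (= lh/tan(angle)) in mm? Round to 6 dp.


step = 0.151 / tan(39.2) = 0.185144 mm


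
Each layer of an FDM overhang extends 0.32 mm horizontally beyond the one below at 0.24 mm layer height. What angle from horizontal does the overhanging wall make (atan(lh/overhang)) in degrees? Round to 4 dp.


angle = atan(0.24/0.32) = 36.8699 degrees


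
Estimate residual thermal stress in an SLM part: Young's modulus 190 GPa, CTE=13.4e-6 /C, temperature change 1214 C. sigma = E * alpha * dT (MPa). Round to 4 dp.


sigma = 190*1000 * 13.4e-6 * 1214 = 3090.844 MPa


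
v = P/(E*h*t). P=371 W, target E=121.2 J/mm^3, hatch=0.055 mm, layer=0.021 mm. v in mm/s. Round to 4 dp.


v = 371 / (121.2*0.055*0.021) = 2650.265 mm/s


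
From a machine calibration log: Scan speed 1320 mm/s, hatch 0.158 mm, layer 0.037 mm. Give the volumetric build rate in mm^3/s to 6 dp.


Rate = 1320 * 0.158 * 0.037 = 7.71672 mm^3/s


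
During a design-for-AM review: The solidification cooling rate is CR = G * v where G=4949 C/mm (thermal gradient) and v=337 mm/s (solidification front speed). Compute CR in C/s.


CR = 4949 * 337 = 1667813 C/s


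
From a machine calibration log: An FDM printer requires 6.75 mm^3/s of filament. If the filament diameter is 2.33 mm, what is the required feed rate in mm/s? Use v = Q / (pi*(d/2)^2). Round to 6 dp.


A = pi*(2.33/2)^2 = 4.263848
v = 6.75 / 4.263848 = 1.583077 mm/s


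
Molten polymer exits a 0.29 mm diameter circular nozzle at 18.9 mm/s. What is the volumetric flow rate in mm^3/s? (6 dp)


A = pi*(0.29/2)^2 = 0.06605199 mm^2
Q = 0.06605199 * 18.9 = 1.248383 mm^3/s


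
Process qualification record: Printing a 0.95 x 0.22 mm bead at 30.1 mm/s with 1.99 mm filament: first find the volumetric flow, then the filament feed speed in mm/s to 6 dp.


Q = 0.95 * 0.22 * 30.1 = 6.2909 mm^3/s
A_fil = pi*(1.99/2)^2 = 3.11025527 mm^2
v_feed = 6.2909 / 3.11025527 = 2.022631 mm/s


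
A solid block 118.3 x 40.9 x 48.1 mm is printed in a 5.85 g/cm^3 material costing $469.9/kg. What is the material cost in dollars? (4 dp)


V = 118.3 * 40.9 * 48.1 = 232730.407 mm^3 = 232.730407 cm^3
Mass = 232.730407 * 5.85 / 1000 = 1.36147288 kg
Cost = 1.36147288 * 469.9 = 639.7561 $


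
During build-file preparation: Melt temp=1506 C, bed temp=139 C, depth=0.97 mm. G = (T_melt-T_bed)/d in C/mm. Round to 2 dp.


G = (1506-139)/0.97 = 1409.28 C/mm


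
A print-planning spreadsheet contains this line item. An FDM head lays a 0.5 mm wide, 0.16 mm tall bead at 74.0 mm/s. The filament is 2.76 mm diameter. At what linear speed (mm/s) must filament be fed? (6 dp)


Q = 0.5 * 0.16 * 74.0 = 5.92 mm^3/s
A_fil = pi*(2.76/2)^2 = 5.98284905 mm^2
v_feed = 5.92 / 5.98284905 = 0.989495 mm/s


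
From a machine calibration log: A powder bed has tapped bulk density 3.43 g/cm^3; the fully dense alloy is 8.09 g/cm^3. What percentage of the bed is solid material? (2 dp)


Packing = (3.43/8.09)*100 = 42.4 %


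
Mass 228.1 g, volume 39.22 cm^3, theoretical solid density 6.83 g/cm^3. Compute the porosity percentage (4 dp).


rho_part = 228.1 / 39.22 = 5.81591025 g/cm^3
Porosity = (1 - 5.81591025/6.83)*100 = 14.8476 %


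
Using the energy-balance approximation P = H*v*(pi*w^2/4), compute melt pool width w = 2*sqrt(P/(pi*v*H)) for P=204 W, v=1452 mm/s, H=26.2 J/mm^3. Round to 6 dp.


w = 2*sqrt(204/(pi*1452*26.2)) = 0.08263 mm


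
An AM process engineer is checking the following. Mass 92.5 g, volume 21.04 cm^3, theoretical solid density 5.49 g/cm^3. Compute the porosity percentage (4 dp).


rho_part = 92.5 / 21.04 = 4.39638783 g/cm^3
Porosity = (1 - 4.39638783/5.49)*100 = 19.9201 %


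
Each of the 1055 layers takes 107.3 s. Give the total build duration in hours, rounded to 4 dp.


t = 1055 * 107.3 / 3600 = 31.4449 hrs


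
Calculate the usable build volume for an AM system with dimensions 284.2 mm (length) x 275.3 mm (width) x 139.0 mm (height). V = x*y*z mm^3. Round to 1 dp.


V = 284.2 * 275.3 * 139.0 = 10875396.1 mm^3


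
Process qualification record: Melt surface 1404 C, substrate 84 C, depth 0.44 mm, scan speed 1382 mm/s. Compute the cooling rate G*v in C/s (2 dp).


G = (1404-84)/0.44 = 3000.0 C/mm
CR = 3000.0 * 1382 = 4146000.0 C/s


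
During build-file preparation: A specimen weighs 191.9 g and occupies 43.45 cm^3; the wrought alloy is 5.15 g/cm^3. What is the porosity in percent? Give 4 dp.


rho_part = 191.9 / 43.45 = 4.41657077 g/cm^3
Porosity = (1 - 4.41657077/5.15)*100 = 14.2413 %


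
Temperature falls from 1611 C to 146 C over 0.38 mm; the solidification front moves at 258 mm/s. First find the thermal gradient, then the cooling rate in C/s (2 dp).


G = (1611-146)/0.38 = 3855.26315789 C/mm
CR = 3855.26315789 * 258 = 994657.89 C/s


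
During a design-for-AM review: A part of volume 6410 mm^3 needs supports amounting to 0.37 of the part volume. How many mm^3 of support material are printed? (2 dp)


V_support = 6410 * 0.37 = 2371.7 mm^3
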